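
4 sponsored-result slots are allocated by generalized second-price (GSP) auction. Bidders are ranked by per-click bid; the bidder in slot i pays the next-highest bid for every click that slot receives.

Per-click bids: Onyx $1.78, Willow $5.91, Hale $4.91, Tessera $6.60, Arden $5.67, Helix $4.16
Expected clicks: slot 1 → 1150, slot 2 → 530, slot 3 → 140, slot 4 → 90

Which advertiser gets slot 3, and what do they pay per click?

Per-click bids in order: $6.60 (Tessera) > $5.91 (Willow) > $5.67 (Arden) > $4.91 (Hale) > $4.16 (Helix) > …
Slot 3 goes to the third-ranked bidder, Arden, who pays the next bid down: $4.91/click.

Arden; $4.91 per click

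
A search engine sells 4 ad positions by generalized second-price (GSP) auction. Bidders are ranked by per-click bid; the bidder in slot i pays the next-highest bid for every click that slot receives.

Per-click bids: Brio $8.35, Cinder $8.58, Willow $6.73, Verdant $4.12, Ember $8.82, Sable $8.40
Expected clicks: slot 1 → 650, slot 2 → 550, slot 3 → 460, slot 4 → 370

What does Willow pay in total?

Willow pays $0.00

Sorting advertisers: $8.82 (Ember) > $8.58 (Cinder) > $8.40 (Sable) > $8.35 (Brio) > $6.73 (Willow) > …
Willow ranks below slot 4 → no slot, pays nothing.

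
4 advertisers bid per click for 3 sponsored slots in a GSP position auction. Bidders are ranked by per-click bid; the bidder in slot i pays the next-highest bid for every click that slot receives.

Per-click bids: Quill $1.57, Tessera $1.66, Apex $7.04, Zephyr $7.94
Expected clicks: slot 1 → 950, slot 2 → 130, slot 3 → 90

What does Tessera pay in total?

Tessera pays $141.30

Sorting advertisers: $7.94 (Zephyr) > $7.04 (Apex) > $1.66 (Tessera) > $1.57 (Quill)
Tessera holds slot 3 → pays next bid $1.57 × 90 clicks = $141.30.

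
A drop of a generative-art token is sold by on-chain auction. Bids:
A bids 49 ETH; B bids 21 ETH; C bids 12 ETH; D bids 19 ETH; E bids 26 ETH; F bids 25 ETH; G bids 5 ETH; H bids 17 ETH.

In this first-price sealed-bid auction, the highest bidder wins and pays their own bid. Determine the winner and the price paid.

Rule: the highest bidder wins and pays their own bid.
Bids in order: 49 (A) > 26 (E) > 25 (F) > 21 (B) > 19 (D) > 17 (H) > …
A has the highest bid and pays exactly that: 49 ETH.

A pays 49 ETH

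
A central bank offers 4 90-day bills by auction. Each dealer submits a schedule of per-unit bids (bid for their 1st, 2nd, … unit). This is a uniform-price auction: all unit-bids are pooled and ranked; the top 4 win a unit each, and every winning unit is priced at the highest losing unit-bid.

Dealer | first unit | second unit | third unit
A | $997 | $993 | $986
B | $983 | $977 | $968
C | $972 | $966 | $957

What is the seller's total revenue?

Pooled unit-bids ranked (top 4): 997 (A-1), 993 (A-2), 986 (A-3), 983 (B-1)
The (k+1)-th unit-bid is $977.
Allocation: A 3, B 1. Every unit priced at $977.
Revenue = 4 × 977 = $3,908.

Total revenue: $3,908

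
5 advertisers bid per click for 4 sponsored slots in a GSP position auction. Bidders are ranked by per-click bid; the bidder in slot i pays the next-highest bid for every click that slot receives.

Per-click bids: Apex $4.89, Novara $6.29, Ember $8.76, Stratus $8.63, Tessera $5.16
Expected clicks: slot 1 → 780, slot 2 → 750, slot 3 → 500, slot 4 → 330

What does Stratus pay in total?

Stratus pays $4717.50

Per-click bids in order: $8.76 (Ember) > $8.63 (Stratus) > $6.29 (Novara) > $5.16 (Tessera) > $4.89 (Apex)
Stratus holds slot 2 → pays next bid $6.29 × 750 clicks = $4717.50.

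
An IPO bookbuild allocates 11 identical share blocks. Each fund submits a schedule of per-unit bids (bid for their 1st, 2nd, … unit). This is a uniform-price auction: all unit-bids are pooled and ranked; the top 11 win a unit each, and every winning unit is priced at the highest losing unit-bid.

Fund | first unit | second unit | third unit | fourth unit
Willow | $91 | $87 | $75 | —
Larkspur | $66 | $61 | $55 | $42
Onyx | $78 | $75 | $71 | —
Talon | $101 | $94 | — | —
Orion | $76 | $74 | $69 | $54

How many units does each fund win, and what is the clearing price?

Onyx 3, Orion 3, Talon 2, Willow 3; clearing price $66

Pooled unit-bids ranked (top 11): 101 (Talon-1), 94 (Talon-2), 91 (Willow-1), 87 (Willow-2), 78 (Onyx-1), 76 (Orion-1), 75 (Willow-3), 75 (Onyx-2), 74 (Orion-2), 71 (Onyx-3), 69 (Orion-3)
Highest rejected unit-bid = $66.
Allocation: Onyx 3, Orion 3, Talon 2, Willow 3.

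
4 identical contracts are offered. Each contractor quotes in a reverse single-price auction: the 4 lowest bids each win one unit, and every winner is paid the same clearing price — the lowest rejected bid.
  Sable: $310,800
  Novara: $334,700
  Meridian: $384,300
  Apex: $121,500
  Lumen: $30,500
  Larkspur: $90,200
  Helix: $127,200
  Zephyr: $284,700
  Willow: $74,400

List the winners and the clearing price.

Bids ranked low→high: 30,500 (Lumen), 74,400 (Willow), 90,200 (Larkspur), 121,500 (Apex), 127,200 (Helix), 284,700 (Zephyr), …
Winners (4 units): Lumen, Willow, Larkspur, Apex.
Clearing price = lowest rejected bid = $127,200.

Lumen, Willow, Larkspur, Apex; each is paid $127,200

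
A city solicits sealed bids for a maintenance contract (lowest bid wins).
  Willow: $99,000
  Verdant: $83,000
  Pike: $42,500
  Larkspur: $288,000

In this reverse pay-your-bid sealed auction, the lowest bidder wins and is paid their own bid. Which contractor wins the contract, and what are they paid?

Pike is paid $42,500

Sorting bids: 42,500 (Pike) < 83,000 (Verdant) < 99,000 (Willow) < 288,000 (Larkspur)
Pike has the lowest bid and is paid exactly that: $42,500.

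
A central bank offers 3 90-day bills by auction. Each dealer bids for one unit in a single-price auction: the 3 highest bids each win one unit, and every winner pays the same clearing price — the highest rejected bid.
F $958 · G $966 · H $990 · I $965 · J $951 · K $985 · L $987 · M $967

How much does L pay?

Sorting: 990 (H), 987 (L), 985 (K), 967 (M), 966 (G), …
Winners (3 units): H, L, K.
First losing bid is M's $967, which sets the uniform price.
L wins → pays $967.

L pays $967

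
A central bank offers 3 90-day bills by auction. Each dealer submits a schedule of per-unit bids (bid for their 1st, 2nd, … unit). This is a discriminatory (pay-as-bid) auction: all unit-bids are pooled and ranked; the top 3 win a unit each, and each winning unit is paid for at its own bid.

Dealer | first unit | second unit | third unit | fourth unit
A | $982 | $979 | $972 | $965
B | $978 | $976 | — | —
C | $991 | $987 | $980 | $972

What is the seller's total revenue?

Total revenue: $2,960

All unit-bids, highest first — top 3: 991 (C-1), 987 (C-2), 982 (A-1)
Next rejected bid: $980 (not a price — pay-as-bid).
Each winning unit pays its own bid.
Revenue = 991 + 987 + 982 = $2,960.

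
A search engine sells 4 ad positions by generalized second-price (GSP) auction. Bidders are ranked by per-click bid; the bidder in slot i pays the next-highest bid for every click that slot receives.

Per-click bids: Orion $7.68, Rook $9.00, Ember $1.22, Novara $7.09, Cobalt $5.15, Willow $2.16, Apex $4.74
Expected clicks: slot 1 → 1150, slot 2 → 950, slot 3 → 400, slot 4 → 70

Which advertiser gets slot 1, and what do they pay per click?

Sorting advertisers: $9.00 (Rook) > $7.68 (Orion) > $7.09 (Novara) > $5.15 (Cobalt) > $4.74 (Apex) > …
Slot 1 goes to the first-ranked bidder, Rook, who pays the next bid down: $7.68/click.

Rook; $7.68 per click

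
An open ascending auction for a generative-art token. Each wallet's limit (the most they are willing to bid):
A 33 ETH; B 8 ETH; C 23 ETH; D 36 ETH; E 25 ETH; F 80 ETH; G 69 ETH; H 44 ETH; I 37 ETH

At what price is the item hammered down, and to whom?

F wins at 69 ETH

Limits ranked: 80 (F) > 69 (G) > 44 (H) > 37 (I) > 36 (D) > 33 (A) > …
Once the price passes 69 ETH, only F is left; the hammer falls at G's limit of 69 ETH.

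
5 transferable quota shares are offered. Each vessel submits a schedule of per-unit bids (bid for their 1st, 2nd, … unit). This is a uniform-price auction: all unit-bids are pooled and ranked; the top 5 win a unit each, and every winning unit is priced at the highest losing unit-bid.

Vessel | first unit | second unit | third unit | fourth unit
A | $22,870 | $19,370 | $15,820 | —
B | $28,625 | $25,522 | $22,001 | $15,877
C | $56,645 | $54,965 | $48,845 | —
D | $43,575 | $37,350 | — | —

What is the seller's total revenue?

Pooled unit-bids ranked (top 5): 56,645 (C-1), 54,965 (C-2), 48,845 (C-3), 43,575 (D-1), 37,350 (D-2)
Highest rejected unit-bid = $28,625.
Allocation: C 3, D 2. Every unit priced at $28,625.
Revenue = 5 × 28,625 = $143,125.

Total revenue: $143,125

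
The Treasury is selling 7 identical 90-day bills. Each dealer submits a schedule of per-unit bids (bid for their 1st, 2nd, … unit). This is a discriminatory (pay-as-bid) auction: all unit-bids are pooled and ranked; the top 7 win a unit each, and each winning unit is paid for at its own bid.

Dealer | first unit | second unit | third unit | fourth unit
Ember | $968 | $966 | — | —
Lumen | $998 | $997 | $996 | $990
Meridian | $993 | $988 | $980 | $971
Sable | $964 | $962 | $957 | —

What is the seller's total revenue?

Total revenue: $6,942

All unit-bids, highest first — top 7: 998 (Lumen-1), 997 (Lumen-2), 996 (Lumen-3), 993 (Meridian-1), 990 (Lumen-4), 988 (Meridian-2), 980 (Meridian-3)
Next rejected bid: $971 (not a price — pay-as-bid).
Each winning unit pays its own bid.
Revenue = 998 + 997 + 996 + 993 + 990 + 988 + 980 = $6,942.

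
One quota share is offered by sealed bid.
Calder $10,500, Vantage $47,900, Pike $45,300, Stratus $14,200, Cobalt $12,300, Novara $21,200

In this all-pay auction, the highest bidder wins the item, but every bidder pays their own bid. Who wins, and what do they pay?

All-pay auction: the highest bidder wins the item, but every bidder pays their own bid.
Sorting bids: 47,900 (Vantage) > 45,300 (Pike) > 21,200 (Novara) > 14,200 (Stratus) > 12,300 (Cobalt) > 10,500 (Calder)
Vantage wins with the top bid; all bids are sunk regardless.

Vantage pays $47,900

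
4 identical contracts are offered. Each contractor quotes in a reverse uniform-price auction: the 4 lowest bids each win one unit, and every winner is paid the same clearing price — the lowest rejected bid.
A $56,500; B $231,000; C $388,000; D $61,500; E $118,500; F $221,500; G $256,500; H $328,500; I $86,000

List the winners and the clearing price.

A, D, I, E; each is paid $221,500

Bids ranked low→high: 56,500 (A), 61,500 (D), 86,000 (I), 118,500 (E), 221,500 (F), 231,000 (B), …
Winners (4 units): A, D, I, E.
Clearing price = lowest rejected bid = $221,500.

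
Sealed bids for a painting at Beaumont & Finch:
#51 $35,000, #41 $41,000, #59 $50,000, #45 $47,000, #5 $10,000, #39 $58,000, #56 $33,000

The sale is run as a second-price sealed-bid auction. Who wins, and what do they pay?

#39 pays $50,000

Second-price sealed-bid auction: the highest bidder wins and pays the second-highest bid.
Bids in order: 58,000 (#39) > 50,000 (#59) > 47,000 (#45) > 41,000 (#41) > 35,000 (#51) > 33,000 (#56) > …
#39 wins with the highest bid; price is set by the runner-up at $50,000.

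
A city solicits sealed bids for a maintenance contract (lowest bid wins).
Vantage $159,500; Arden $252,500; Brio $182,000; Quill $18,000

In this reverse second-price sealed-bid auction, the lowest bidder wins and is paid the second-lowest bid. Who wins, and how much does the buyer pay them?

Quill is paid $159,500

Reverse second-price sealed-bid auction: the lowest bidder wins and is paid the second-lowest bid.
Bids ranked: 18,000 (Quill) < 159,500 (Vantage) < 182,000 (Brio) < 252,500 (Arden)
Quill wins with the lowest bid; price is set by the runner-up at $159,500.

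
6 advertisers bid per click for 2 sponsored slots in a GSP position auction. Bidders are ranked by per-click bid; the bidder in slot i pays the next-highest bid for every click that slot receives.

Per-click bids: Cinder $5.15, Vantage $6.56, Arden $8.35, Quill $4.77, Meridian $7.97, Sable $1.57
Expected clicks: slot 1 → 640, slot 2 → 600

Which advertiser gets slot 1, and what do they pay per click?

Arden; $7.97 per click

Per-click bids in order: $8.35 (Arden) > $7.97 (Meridian) > $6.56 (Vantage) > …
Slot 1 goes to the first-ranked bidder, Arden, who pays the next bid down: $7.97/click.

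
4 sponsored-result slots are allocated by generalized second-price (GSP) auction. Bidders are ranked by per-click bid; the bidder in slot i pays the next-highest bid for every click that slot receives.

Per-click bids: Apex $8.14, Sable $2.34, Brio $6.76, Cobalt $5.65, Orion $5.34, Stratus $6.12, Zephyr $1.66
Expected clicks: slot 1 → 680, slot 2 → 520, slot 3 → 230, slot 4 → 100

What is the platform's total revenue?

Per-click bids in order: $8.14 (Apex) > $6.76 (Brio) > $6.12 (Stratus) > $5.65 (Cobalt) > $5.34 (Orion) > …
Slot 1: Apex pays $6.76 × 680 = $4596.80
Slot 2: Brio pays $6.12 × 520 = $3182.40
Slot 3: Stratus pays $5.65 × 230 = $1299.50
Slot 4: Cobalt pays $5.34 × 100 = $534.00
Total = $9612.70

Total revenue: $9612.70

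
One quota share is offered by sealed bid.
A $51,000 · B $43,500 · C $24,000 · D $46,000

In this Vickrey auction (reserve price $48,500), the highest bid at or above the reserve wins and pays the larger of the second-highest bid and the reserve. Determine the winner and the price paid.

A pays $48,500

Bids ranked: 51,000 (A) > 46,000 (D) > 43,500 (B) > 24,000 (C)
A has the top bid at or above the reserve ($51,000).
Second-highest bid $46,000 is below the reserve $48,500, so the reserve binds → payment $48,500.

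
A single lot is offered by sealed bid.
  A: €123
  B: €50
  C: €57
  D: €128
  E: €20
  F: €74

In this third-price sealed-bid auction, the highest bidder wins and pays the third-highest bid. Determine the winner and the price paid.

Rule: the highest bidder wins and pays the third-highest bid.
Sorting bids: 128 (D) > 123 (A) > 74 (F) > 57 (C) > 50 (B) > 20 (E)
D wins; payment is bid #3 in the ranking = €74.

D pays €74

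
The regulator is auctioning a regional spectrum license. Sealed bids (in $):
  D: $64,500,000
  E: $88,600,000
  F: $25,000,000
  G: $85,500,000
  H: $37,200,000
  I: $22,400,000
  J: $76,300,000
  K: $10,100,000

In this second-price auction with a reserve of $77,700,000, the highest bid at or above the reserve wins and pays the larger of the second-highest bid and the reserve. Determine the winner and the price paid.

E pays $85,500,000

Bids ranked: 88,600,000 (E) > 85,500,000 (G) > 76,300,000 (J) > 64,500,000 (D) > 37,200,000 (H) > 25,000,000 (F) > …
E has the top bid at or above the reserve ($88,600,000).
max(second-highest $85,500,000, reserve $77,700,000) = $85,500,000; the reserve does not bind.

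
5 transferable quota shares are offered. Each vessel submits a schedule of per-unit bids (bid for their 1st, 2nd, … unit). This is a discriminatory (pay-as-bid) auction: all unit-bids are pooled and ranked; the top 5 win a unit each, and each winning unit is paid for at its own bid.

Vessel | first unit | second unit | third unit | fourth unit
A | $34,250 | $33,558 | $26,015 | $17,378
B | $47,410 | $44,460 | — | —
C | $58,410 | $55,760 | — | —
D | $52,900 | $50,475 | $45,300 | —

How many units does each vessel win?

All unit-bids, highest first — top 5: 58,410 (C-1), 55,760 (C-2), 52,900 (D-1), 50,475 (D-2), 47,410 (B-1)
Next rejected bid: $45,300 (not a price — pay-as-bid).
Allocation: B 1, C 2, D 2.

B 1, C 2, D 2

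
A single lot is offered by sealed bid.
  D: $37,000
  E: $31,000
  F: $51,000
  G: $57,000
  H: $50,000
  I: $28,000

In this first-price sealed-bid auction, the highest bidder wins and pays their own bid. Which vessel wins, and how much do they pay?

G pays $57,000

Rule: the highest bidder wins and pays their own bid.
Bids ranked: 57,000 (G) > 51,000 (F) > 50,000 (H) > 37,000 (D) > 31,000 (E) > 28,000 (I)
G has the highest bid and pays exactly that: $57,000.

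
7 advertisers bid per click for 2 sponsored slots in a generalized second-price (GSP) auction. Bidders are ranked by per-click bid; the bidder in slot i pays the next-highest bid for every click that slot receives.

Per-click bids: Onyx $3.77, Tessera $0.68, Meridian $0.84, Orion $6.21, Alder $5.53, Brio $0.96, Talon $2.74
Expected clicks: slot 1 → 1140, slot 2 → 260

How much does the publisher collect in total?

Sorting advertisers: $6.21 (Orion) > $5.53 (Alder) > $3.77 (Onyx) > …
Slot 1: Orion pays $5.53 × 1140 = $6304.20
Slot 2: Alder pays $3.77 × 260 = $980.20
Total = $7284.40

Total revenue: $7284.40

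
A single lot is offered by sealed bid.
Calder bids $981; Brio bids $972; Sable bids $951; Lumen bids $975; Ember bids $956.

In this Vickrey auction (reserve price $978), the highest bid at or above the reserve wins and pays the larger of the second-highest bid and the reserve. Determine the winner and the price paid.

Calder pays $978

Vickrey auction (reserve price $978): the highest bid at or above the reserve wins and pays the larger of the second-highest bid and the reserve.
Bids ranked: 981 (Calder) > 975 (Lumen) > 972 (Brio) > 956 (Ember) > 951 (Sable)
Calder has the top bid at or above the reserve ($981).
max(second-highest $975, reserve $978) = $978.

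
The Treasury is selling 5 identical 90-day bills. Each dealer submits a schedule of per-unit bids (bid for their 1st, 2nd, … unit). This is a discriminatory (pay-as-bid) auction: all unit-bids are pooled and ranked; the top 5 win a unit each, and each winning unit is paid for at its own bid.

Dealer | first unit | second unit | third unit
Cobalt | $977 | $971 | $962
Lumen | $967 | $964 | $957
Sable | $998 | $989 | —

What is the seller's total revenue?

Pooled unit-bids ranked (top 5): 998 (Sable-1), 989 (Sable-2), 977 (Cobalt-1), 971 (Cobalt-2), 967 (Lumen-1)
Next rejected bid: $964 (not a price — pay-as-bid).
Each winning unit pays its own bid.
Revenue = 998 + 989 + 977 + 971 + 967 = $4,902.

Total revenue: $4,902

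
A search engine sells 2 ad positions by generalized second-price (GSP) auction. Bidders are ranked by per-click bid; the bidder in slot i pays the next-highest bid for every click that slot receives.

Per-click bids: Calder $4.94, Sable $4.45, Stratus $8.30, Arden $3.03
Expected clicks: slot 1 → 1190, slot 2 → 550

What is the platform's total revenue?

Total revenue: $8326.10

Per-click bids in order: $8.30 (Stratus) > $4.94 (Calder) > $4.45 (Sable) > …
Slot 1: Stratus pays $4.94 × 1190 = $5878.60
Slot 2: Calder pays $4.45 × 550 = $2447.50
Total = $8326.10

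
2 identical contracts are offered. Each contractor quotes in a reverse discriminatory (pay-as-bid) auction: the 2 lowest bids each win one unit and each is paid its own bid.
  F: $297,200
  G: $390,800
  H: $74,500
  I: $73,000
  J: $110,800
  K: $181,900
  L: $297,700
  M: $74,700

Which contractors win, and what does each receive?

Bids ranked low→high: 73,000 (I), 74,500 (H), 74,700 (M), 110,800 (J), …
The 2 lowest are I, H.
Each winner is paid its own bid: I $73,000, H $74,500.

I $73,000, H $74,500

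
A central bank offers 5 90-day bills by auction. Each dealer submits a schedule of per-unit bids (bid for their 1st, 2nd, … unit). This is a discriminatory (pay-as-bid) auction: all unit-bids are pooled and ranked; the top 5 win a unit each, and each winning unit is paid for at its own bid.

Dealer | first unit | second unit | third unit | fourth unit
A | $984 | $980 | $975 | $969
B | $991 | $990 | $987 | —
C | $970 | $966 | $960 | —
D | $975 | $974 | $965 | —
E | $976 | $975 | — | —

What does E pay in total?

E pays $0

All unit-bids, highest first — top 5: 991 (B-1), 990 (B-2), 987 (B-3), 984 (A-1), 980 (A-2)
Next rejected bid: $976 (not a price — pay-as-bid).
E wins no units.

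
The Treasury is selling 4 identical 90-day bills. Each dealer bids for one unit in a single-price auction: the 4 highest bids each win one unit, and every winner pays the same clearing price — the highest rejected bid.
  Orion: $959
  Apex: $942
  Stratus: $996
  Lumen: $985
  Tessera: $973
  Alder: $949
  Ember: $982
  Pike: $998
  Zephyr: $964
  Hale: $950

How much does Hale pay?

Bids ranked high→low: 998 (Pike), 996 (Stratus), 985 (Lumen), 982 (Ember), 973 (Tessera), 964 (Zephyr), …
The 4 highest are Pike, Stratus, Lumen, Ember.
Highest unsuccessful bid: $973 → clearing price.
Hale does not win → pays $0.

Hale pays $0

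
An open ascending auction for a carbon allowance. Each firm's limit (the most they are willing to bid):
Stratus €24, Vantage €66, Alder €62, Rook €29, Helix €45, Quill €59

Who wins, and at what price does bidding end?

Rule: the price rises until one bidder remains; the winner pays the price at which the last rival dropped out.
Sorting limits: 66 (Vantage) > 62 (Alder) > 59 (Quill) > 45 (Helix) > 29 (Rook) > 24 (Stratus)
Once the price passes €62, only Vantage is left; the hammer falls at Alder's limit of €62.

Vantage wins at €62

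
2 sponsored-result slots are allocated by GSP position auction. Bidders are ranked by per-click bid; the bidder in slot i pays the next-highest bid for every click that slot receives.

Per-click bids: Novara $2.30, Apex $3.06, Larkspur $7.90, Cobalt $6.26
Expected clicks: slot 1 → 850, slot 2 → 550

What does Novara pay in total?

Sorting advertisers: $7.90 (Larkspur) > $6.26 (Cobalt) > $3.06 (Apex) > …
Novara ranks below slot 2 → no slot, pays nothing.

Novara pays $0.00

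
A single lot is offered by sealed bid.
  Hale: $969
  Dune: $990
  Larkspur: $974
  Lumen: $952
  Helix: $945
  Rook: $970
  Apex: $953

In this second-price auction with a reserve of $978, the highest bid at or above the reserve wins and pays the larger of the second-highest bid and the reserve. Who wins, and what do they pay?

Dune pays $978

Bids in order: 990 (Dune) > 974 (Larkspur) > 970 (Rook) > 969 (Hale) > 953 (Apex) > 952 (Lumen) > …
Highest eligible bid: Dune at $990.
max(second-highest $974, reserve $978) = $978.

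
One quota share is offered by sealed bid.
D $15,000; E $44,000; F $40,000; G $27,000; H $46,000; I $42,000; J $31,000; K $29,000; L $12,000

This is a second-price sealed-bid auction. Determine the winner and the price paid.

Bids in order: 46,000 (H) > 44,000 (E) > 42,000 (I) > 40,000 (F) > 31,000 (J) > 29,000 (K) > …
Second-price: H pays E's bid of $44,000.

H pays $44,000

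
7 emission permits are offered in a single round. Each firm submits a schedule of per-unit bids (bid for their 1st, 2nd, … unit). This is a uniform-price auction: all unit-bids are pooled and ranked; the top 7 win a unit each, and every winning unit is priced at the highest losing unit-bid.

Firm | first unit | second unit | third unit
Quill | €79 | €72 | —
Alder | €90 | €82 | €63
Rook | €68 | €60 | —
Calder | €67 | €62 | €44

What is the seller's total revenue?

Total revenue: €434

All unit-bids, highest first — top 7: 90 (Alder-1), 82 (Alder-2), 79 (Quill-1), 72 (Quill-2), 68 (Rook-1), 67 (Calder-1), 63 (Alder-3)
Highest rejected unit-bid = €62.
Allocation: Alder 3, Calder 1, Quill 2, Rook 1. Every unit priced at €62.
Revenue = 7 × 62 = €434.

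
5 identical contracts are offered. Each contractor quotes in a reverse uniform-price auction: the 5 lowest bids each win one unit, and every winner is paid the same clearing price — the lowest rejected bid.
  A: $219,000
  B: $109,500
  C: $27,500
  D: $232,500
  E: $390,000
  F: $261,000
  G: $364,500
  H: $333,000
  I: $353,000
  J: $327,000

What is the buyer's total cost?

Total cost: $1,635,000

Bids ranked low→high: 27,500 (C), 109,500 (B), 219,000 (A), 232,500 (D), 261,000 (F), 327,000 (J), 333,000 (H), …
The 5 lowest are C, B, A, D, F.
First losing bid is J's $327,000, which sets the uniform price.
Total cost = 5 × $327,000 = $1,635,000.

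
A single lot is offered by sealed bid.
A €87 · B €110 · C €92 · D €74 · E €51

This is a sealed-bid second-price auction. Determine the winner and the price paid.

B pays €92

Rule: the highest bidder wins and pays the second-highest bid.
Bids in order: 110 (B) > 92 (C) > 87 (A) > 74 (D) > 51 (E)
B is highest; pays the second-highest bid, €92.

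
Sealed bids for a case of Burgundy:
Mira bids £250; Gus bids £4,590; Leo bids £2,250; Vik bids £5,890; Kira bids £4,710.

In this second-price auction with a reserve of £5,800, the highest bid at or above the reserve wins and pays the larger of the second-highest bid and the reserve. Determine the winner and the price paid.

Vik pays £5,800

Bids in order: 5,890 (Vik) > 4,710 (Kira) > 4,590 (Gus) > 2,250 (Leo) > 250 (Mira)
Vik has the top bid at or above the reserve (£5,890).
max(second-highest £4,710, reserve £5,800) = £5,800.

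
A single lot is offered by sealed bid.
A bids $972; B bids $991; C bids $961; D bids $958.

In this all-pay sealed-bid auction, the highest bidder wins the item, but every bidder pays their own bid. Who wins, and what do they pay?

All-pay sealed-bid auction: the highest bidder wins the item, but every bidder pays their own bid.
Bids in order: 991 (B) > 972 (A) > 961 (C) > 958 (D)
B wins with the top bid; all bids are sunk regardless.

B pays $991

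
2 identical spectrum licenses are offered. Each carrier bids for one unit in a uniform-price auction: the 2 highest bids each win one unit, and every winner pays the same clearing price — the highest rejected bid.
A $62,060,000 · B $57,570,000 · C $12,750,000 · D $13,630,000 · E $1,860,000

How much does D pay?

D pays $0

Sorting: 62,060,000 (A), 57,570,000 (B), 13,630,000 (D), 12,750,000 (C), …
Winners (2 units): A, B.
First losing bid is D's $13,630,000, which sets the uniform price.
D does not win → pays $0.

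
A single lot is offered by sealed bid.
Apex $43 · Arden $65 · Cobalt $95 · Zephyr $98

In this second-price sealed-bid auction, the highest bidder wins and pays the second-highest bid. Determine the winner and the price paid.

Sorting bids: 98 (Zephyr) > 95 (Cobalt) > 65 (Arden) > 43 (Apex)
Zephyr wins with the highest bid; price is set by the runner-up at $95.

Zephyr pays $95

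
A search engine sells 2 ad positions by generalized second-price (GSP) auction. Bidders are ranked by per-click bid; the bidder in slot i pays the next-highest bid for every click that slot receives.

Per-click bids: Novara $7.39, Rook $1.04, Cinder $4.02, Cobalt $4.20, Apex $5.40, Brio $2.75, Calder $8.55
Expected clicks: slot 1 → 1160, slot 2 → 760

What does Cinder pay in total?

Per-click bids in order: $8.55 (Calder) > $7.39 (Novara) > $5.40 (Apex) > …
Cinder ranks below slot 2 → no slot, pays nothing.

Cinder pays $0.00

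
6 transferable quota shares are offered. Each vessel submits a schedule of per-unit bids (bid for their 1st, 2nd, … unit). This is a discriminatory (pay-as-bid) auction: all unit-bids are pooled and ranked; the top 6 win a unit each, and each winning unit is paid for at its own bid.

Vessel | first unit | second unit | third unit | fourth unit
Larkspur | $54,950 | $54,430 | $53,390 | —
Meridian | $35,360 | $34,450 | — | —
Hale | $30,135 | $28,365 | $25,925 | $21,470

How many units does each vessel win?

Hale 1, Larkspur 3, Meridian 2

Merging the schedules and taking the best 6: 54,950 (Larkspur-1), 54,430 (Larkspur-2), 53,390 (Larkspur-3), 35,360 (Meridian-1), 34,450 (Meridian-2), 30,135 (Hale-1)
Next rejected bid: $28,365 (not a price — pay-as-bid).
Allocation: Hale 1, Larkspur 3, Meridian 2.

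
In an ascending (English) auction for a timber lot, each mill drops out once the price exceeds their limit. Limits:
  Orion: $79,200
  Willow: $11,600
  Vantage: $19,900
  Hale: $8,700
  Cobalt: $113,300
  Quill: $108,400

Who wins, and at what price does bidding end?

Limits ranked: 113,300 (Cobalt) > 108,400 (Quill) > 79,200 (Orion) > 19,900 (Vantage) > 11,600 (Willow) > 8,700 (Hale)
Bidding ends when Quill exits at $108,400; Cobalt takes it.

Cobalt wins at $108,400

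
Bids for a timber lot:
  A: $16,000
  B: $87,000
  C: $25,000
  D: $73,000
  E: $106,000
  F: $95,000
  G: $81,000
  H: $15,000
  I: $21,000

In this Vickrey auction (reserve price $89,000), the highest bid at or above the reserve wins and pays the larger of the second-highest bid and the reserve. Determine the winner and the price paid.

E pays $95,000

Vickrey auction (reserve price $89,000): the highest bid at or above the reserve wins and pays the larger of the second-highest bid and the reserve.
Bids ranked: 106,000 (E) > 95,000 (F) > 87,000 (B) > 81,000 (G) > 73,000 (D) > 25,000 (C) > …
Highest eligible bid: E at $106,000.
max(second-highest $95,000, reserve $89,000) = $95,000; the reserve does not bind.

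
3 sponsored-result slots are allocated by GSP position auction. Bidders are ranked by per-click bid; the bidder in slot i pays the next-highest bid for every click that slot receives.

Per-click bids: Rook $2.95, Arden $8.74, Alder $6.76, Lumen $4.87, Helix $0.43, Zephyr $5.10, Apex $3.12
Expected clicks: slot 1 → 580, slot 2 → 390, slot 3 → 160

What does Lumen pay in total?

Ranked by bid: $8.74 (Arden) > $6.76 (Alder) > $5.10 (Zephyr) > $4.87 (Lumen) > …
Lumen ranks below slot 3 → no slot, pays nothing.

Lumen pays $0.00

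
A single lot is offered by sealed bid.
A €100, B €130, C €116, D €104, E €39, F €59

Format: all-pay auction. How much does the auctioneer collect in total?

Sorting bids: 130 (B) > 116 (C) > 104 (D) > 100 (A) > 59 (F) > 39 (E)
Every bidder forfeits their bid regardless of winning.
Revenue = 100 + 130 + 116 + 104 + 39 + 59 = €548.

Total revenue: €548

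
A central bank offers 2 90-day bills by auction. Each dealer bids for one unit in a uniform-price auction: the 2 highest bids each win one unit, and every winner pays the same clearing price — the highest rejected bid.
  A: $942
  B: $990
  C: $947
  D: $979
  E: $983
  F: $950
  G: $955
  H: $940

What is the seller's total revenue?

Bids ranked high→low: 990 (B), 983 (E), 979 (D), 955 (G), …
Winners (2 units): B, E.
Highest unsuccessful bid: $979 → clearing price.
Total revenue = 2 × $979 = $1,958.

Total revenue: $1,958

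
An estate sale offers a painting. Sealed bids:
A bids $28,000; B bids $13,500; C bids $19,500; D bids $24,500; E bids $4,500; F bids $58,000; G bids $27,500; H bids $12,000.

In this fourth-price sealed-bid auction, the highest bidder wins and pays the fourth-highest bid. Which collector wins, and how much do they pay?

F pays $24,500

Bids in order: 58,000 (F) > 28,000 (A) > 27,500 (G) > 24,500 (D) > 19,500 (C) > 13,500 (B) > …
F is highest; pays the fourth-highest bid, $24,500.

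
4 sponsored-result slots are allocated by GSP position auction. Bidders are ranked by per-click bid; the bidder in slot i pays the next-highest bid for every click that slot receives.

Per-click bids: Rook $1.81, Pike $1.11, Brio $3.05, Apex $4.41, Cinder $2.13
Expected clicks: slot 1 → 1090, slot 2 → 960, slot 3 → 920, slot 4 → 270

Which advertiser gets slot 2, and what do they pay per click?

Sorting advertisers: $4.41 (Apex) > $3.05 (Brio) > $2.13 (Cinder) > $1.81 (Rook) > $1.11 (Pike)
Slot 2 goes to the second-ranked bidder, Brio, who pays the next bid down: $2.13/click.

Brio; $2.13 per click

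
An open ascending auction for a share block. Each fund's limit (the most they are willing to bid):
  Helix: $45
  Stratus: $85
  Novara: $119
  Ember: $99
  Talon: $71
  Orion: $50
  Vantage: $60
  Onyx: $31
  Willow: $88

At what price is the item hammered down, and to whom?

Novara wins at $99

Limits in order: 119 (Novara) > 99 (Ember) > 88 (Willow) > 85 (Stratus) > 71 (Talon) > 60 (Vantage) > …
Bidding ends when Ember exits at $99; Novara takes it.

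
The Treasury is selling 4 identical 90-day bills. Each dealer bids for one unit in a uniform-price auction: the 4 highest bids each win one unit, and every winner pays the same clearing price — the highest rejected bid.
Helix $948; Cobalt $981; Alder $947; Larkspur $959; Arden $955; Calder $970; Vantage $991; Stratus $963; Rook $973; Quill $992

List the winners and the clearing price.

Quill, Vantage, Cobalt, Rook; each pays $970

Bids ranked high→low: 992 (Quill), 991 (Vantage), 981 (Cobalt), 973 (Rook), 970 (Calder), 963 (Stratus), …
The 4 highest are Quill, Vantage, Cobalt, Rook.
First losing bid is Calder's $970, which sets the uniform price.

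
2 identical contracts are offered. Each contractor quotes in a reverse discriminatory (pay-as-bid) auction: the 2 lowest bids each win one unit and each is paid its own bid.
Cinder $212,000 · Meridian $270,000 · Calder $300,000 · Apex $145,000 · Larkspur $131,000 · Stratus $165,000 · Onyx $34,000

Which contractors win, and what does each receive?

Ordering the bids: 34,000 (Onyx), 131,000 (Larkspur), 145,000 (Apex), 165,000 (Stratus), …
Winners (2 units): Onyx, Larkspur.
Each winner is paid its own bid: Onyx $34,000, Larkspur $131,000.

Onyx $34,000, Larkspur $131,000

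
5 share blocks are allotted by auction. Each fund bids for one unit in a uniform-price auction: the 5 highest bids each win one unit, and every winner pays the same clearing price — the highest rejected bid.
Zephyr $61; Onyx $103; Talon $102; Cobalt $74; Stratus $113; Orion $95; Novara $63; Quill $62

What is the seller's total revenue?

Sorting: 113 (Stratus), 103 (Onyx), 102 (Talon), 95 (Orion), 74 (Cobalt), 63 (Novara), 62 (Quill), …
The 5 highest are Stratus, Onyx, Talon, Orion, Cobalt.
First losing bid is Novara's $63, which sets the uniform price.
Total revenue = 5 × $63 = $315.

Total revenue: $315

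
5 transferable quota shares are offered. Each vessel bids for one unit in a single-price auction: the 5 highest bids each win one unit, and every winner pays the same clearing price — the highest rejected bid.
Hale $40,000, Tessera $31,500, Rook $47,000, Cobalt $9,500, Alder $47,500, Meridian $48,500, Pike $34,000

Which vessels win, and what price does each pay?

Meridian, Alder, Rook, Hale, Pike; each pays $31,500

Sorting: 48,500 (Meridian), 47,500 (Alder), 47,000 (Rook), 40,000 (Hale), 34,000 (Pike), 31,500 (Tessera), 9,500 (Cobalt)
Top 5: Meridian, Alder, Rook, Hale, Pike.
First losing bid is Tessera's $31,500, which sets the uniform price.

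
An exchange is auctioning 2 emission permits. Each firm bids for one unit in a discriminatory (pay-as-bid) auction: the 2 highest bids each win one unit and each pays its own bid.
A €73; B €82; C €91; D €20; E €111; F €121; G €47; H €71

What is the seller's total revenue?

Total revenue: €232

Bids ranked high→low: 121 (F), 111 (E), 91 (C), 82 (B), …
Winners (2 units): F, E.
Total revenue = 121 + 111 = €232.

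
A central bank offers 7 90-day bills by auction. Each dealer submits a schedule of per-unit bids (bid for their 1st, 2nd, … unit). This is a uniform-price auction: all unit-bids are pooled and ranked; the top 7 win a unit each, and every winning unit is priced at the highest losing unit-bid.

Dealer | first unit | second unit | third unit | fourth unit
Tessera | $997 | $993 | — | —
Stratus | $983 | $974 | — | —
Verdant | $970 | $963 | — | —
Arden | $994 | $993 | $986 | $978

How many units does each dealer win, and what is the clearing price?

Arden 4, Stratus 1, Tessera 2; clearing price $974

Pooled unit-bids ranked (top 7): 997 (Tessera-1), 994 (Arden-1), 993 (Tessera-2), 993 (Arden-2), 986 (Arden-3), 983 (Stratus-1), 978 (Arden-4)
First bid not allocated: $974.
Allocation: Arden 4, Stratus 1, Tessera 2.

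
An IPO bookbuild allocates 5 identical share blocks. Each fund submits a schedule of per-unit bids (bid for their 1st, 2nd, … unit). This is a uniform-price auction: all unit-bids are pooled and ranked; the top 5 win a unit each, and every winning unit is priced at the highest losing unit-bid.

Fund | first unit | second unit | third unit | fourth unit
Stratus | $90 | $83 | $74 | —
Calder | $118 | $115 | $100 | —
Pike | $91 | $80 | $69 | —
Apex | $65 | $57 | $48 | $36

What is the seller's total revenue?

Pooled unit-bids ranked (top 5): 118 (Calder-1), 115 (Calder-2), 100 (Calder-3), 91 (Pike-1), 90 (Stratus-1)
The (k+1)-th unit-bid is $83.
Allocation: Calder 3, Pike 1, Stratus 1. Every unit priced at $83.
Revenue = 5 × 83 = $415.

Total revenue: $415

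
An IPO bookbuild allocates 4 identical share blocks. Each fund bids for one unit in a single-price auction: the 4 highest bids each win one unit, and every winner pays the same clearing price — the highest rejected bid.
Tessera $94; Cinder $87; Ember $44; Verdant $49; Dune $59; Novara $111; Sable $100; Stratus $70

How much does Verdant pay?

Verdant pays $0

Sorting: 111 (Novara), 100 (Sable), 94 (Tessera), 87 (Cinder), 70 (Stratus), 59 (Dune), …
The 4 highest are Novara, Sable, Tessera, Cinder.
First losing bid is Stratus's $70, which sets the uniform price.
Verdant does not win → pays $0.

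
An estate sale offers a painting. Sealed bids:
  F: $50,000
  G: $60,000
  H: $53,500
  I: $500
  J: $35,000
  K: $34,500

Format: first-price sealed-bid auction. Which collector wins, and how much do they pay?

Bids in order: 60,000 (G) > 53,500 (H) > 50,000 (F) > 35,000 (J) > 34,500 (K) > 500 (I)
G has the highest bid and pays exactly that: $60,000.

G pays $60,000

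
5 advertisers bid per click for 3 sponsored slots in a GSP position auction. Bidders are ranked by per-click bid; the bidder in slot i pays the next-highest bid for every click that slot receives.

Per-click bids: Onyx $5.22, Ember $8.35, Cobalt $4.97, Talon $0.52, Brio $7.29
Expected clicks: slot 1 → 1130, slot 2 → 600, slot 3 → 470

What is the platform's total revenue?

Sorting advertisers: $8.35 (Ember) > $7.29 (Brio) > $5.22 (Onyx) > $4.97 (Cobalt) > …
Slot 1: Ember pays $7.29 × 1130 = $8237.70
Slot 2: Brio pays $5.22 × 600 = $3132.00
Slot 3: Onyx pays $4.97 × 470 = $2335.90
Total = $13705.60

Total revenue: $13705.60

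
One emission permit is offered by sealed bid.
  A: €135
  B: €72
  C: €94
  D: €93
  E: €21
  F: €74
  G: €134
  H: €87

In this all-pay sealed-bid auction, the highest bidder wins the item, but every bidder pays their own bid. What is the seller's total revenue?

Bids in order: 135 (A) > 134 (G) > 94 (C) > 93 (D) > 87 (H) > 74 (F) > …
A wins with the top bid; all bids are sunk regardless.
Every bidder forfeits their bid regardless of winning.
Revenue = 135 + 72 + 94 + 93 + 21 + 74 + 134 + 87 = €710.

Total revenue: €710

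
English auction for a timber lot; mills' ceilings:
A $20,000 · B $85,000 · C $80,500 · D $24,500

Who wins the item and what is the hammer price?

Sorting limits: 85,000 (B) > 80,500 (C) > 24,500 (D) > 20,000 (A)
Bidding ends when C exits at $80,500; B takes it.

B wins at $80,500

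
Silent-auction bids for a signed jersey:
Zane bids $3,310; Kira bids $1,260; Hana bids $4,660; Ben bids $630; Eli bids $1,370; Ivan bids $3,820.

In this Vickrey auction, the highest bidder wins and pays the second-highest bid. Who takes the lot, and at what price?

Sorting bids: 4,660 (Hana) > 3,820 (Ivan) > 3,310 (Zane) > 1,370 (Eli) > 1,260 (Kira) > 630 (Ben)
Hana is highest; pays the second-highest bid, $3,820.

Hana pays $3,820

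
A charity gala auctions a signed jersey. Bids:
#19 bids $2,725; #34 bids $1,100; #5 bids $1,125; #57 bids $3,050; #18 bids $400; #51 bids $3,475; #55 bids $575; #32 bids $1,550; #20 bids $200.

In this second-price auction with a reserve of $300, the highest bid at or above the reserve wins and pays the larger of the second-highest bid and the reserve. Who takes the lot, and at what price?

Bids in order: 3,475 (#51) > 3,050 (#57) > 2,725 (#19) > 1,550 (#32) > 1,125 (#5) > 1,100 (#34) > …
Highest eligible bid: #51 at $3,475.
max(second-highest $3,050, reserve $300) = $3,050; the reserve does not bind.

#51 pays $3,050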